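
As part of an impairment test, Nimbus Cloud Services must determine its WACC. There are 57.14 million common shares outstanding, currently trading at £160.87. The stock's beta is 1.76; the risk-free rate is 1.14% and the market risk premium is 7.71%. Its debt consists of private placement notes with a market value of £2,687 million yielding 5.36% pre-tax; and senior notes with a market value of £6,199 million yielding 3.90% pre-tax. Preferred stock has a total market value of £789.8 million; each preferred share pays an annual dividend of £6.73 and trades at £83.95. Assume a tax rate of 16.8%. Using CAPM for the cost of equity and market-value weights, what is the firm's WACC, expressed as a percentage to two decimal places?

9.20%

Cost of equity via CAPM: Re = 1.14% + 1.76 × 7.71% = 14.7096%.
Cost of preferred: Rp = 6.73 / 83.95 = 8.0167%.
Market value of equity E = 160.87 × 57.14m = 9192.1118m.
Total capital V = 9192.1118 + 789.8 + 2687 + 6199 = 18867.9118.
Equity: weight = 9192.1118/18867.9118 = 0.4872; cost = 14.7096%.
Preferred: weight = 789.8/18867.9118 = 0.0419; cost = 8.0167%.
Private placement notes: weight = 2687/18867.9118 = 0.1424; after-tax cost = 5.36% × (1 − 16.8%) = 4.4595%.
Senior notes: weight = 6199/18867.9118 = 0.3285; after-tax cost = 3.9% × (1 − 16.8%) = 3.2448%.
WACC = 0.4872 × 14.7096% + 0.0419 × 8.0167% + 0.1424 × 4.4595% + 0.3285 × 3.2448% = 9.2030%.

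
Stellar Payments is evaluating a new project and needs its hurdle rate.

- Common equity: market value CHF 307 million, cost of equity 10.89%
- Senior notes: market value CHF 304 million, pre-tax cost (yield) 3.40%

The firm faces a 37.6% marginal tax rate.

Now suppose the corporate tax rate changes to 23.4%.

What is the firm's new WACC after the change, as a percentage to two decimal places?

After the change:
Total capital V = 307 + 304 = 611.
Equity: weight = 307/611 = 0.5025; cost = 10.89%.
Senior notes: weight = 304/611 = 0.4975; after-tax cost = 3.4% × (1 − 23.4%) = 2.6044%.
WACC = 0.5025 × 10.8900% + 0.4975 × 2.6044% = 6.7675%.

6.77%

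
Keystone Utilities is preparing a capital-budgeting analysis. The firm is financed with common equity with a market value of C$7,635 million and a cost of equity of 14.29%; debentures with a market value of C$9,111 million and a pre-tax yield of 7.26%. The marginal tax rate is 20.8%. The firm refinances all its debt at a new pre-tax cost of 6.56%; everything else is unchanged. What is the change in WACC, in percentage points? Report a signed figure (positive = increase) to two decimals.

Current WACC:
Total capital V = 7635 + 9111 = 16746.
Equity: weight = 7635/16746 = 0.4559; cost = 14.29%.
Debentures: weight = 9111/16746 = 0.5441; after-tax cost = 7.26% × (1 − 20.8%) = 5.7499%.
WACC = 0.4559 × 14.2900% + 0.5441 × 5.7499% = 9.6436%.
After the change:
Total capital V = 7635 + 9111 = 16746.
Equity: weight = 7635/16746 = 0.4559; cost = 14.29%.
Debentures: weight = 9111/16746 = 0.5441; after-tax cost = 6.56% × (1 − 20.8%) = 5.1955%.
WACC = 0.4559 × 14.2900% + 0.5441 × 5.1955% = 9.3420%.
Change in WACC = 9.3420% − 9.6436% = -0.3016 pp.

-0.30 pp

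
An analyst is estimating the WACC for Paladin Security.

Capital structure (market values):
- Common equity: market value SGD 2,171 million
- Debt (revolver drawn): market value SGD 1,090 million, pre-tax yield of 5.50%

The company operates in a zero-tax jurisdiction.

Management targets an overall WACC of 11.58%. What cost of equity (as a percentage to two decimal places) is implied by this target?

14.63%

Total capital V = 2171 + 1090 = 3261.
Equity weight = 2171/3261 = 0.6657.
Revolver drawn weight = 1090/3261 = 0.3343.
Debt contribution = 0.3343 × 5.5% × (1 − 0%) = 1.8384%.
Required equity contribution = 11.58% − 1.8384% = 9.7416%.
Re = 9.7416% / 0.6657 = 14.6326%.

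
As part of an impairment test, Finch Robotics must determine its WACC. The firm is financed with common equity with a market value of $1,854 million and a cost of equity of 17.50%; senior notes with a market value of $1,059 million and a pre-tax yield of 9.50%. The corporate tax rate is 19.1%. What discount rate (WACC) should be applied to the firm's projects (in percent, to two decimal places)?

13.93%

Total capital V = 1854 + 1059 = 2913.
Equity: weight = 1854/2913 = 0.6365; cost = 17.5%.
Senior notes: weight = 1059/2913 = 0.3635; after-tax cost = 9.5% × (1 − 19.1%) = 7.6855%.
WACC = 0.6365 × 17.5000% + 0.3635 × 7.6855% = 13.9320%.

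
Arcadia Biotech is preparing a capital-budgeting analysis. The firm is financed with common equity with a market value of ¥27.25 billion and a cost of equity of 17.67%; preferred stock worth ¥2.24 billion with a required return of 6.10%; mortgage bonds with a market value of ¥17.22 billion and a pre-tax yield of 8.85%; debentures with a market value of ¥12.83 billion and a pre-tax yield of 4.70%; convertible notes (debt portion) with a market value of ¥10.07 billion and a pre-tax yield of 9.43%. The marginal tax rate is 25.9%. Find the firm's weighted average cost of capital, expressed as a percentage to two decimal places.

Total capital V = 27.25 + 2.24 + 17.22 + 12.83 + 10.07 = 69.61.
Equity: weight = 27.25/69.61 = 0.3915; cost = 17.67%.
Preferred: weight = 2.24/69.61 = 0.0322; cost = 6.1%.
Mortgage bonds: weight = 17.22/69.61 = 0.2474; after-tax cost = 8.85% × (1 − 25.9%) = 6.5578%.
Debentures: weight = 12.83/69.61 = 0.1843; after-tax cost = 4.7% × (1 − 25.9%) = 3.4827%.
Convertible notes (debt portion): weight = 10.07/69.61 = 0.1447; after-tax cost = 9.43% × (1 − 25.9%) = 6.9876%.
WACC = 0.3915 × 17.6700% + 0.0322 × 6.1000% + 0.2474 × 6.5578% + 0.1843 × 3.4827% + 0.1447 × 6.9876% = 10.3885%.

10.39%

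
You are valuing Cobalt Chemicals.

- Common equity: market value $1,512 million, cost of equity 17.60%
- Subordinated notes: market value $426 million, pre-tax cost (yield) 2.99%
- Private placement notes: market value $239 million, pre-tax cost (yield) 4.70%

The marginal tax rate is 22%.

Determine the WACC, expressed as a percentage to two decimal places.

Total capital V = 1512 + 426 + 239 = 2177.
Equity: weight = 1512/2177 = 0.6945; cost = 17.6%.
Subordinated notes: weight = 426/2177 = 0.1957; after-tax cost = 2.99% × (1 − 22%) = 2.3322%.
Private placement notes: weight = 239/2177 = 0.1098; after-tax cost = 4.7% × (1 − 22%) = 3.6660%.
WACC = 0.6945 × 17.6000% + 0.1957 × 2.3322% + 0.1098 × 3.6660% = 13.0826%.

13.08%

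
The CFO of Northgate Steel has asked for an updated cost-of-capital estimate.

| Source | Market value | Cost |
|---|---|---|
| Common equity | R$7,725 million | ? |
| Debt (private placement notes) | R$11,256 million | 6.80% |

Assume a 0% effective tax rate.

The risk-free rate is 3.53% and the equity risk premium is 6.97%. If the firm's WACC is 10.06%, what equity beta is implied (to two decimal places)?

Total capital V = 7725 + 11256 = 18981.
Equity weight = 7725/18981 = 0.4070.
Private placement notes weight = 11256/18981 = 0.5930.
Debt contribution = 0.5930 × 6.8% × (1 − 0%) = 4.0325%.
Required equity contribution = 10.06% − 4.0325% = 6.0275%  ⇒  Re = 14.8101%.
CAPM: 14.8101% = 3.53% + β × 6.97%  ⇒  β = 1.6184.

1.62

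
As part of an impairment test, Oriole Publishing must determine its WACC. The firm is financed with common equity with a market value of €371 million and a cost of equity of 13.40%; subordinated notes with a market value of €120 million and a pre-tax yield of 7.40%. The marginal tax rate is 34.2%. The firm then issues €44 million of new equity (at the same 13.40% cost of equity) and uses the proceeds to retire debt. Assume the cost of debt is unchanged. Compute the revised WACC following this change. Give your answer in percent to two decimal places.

After the change:
Total capital V = 415 + 76 = 491.
Equity: weight = 415/491 = 0.8452; cost = 13.4%.
Subordinated notes: weight = 76/491 = 0.1548; after-tax cost = 7.4% × (1 − 34.2%) = 4.8692%.
WACC = 0.8452 × 13.4000% + 0.1548 × 4.8692% = 12.0796%.

12.08%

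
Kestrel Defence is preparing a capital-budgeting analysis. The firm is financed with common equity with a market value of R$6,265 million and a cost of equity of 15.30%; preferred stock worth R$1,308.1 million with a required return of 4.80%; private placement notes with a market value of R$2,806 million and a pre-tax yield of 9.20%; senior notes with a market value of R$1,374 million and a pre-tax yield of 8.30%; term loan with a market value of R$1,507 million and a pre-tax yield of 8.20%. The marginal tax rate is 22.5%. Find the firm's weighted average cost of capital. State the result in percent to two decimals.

10.60%

Total capital V = 6265 + 1308.1 + 2806 + 1374 + 1507 = 13260.1.
Equity: weight = 6265/13260.1 = 0.4725; cost = 15.3%.
Preferred: weight = 1308.1/13260.1 = 0.0986; cost = 4.8%.
Private placement notes: weight = 2806/13260.1 = 0.2116; after-tax cost = 9.2% × (1 − 22.5%) = 7.1300%.
Senior notes: weight = 1374/13260.1 = 0.1036; after-tax cost = 8.3% × (1 − 22.5%) = 6.4325%.
Term loan: weight = 1507/13260.1 = 0.1136; after-tax cost = 8.2% × (1 − 22.5%) = 6.3550%.
WACC = 0.4725 × 15.3000% + 0.0986 × 4.8000% + 0.2116 × 7.1300% + 0.1036 × 6.4325% + 0.1136 × 6.3550% = 10.5999%.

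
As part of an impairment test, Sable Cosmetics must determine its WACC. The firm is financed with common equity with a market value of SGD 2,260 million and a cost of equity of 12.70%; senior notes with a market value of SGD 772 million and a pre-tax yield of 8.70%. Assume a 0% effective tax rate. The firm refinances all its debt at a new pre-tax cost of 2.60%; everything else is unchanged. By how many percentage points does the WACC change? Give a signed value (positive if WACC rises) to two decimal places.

Current WACC:
Total capital V = 2260 + 772 = 3032.
Equity: weight = 2260/3032 = 0.7454; cost = 12.7%.
Senior notes: weight = 772/3032 = 0.2546; after-tax cost = 8.7% × (1 − 0%) = 8.7000%.
WACC = 0.7454 × 12.7000% + 0.2546 × 8.7000% = 11.6815%.
After the change:
Total capital V = 2260 + 772 = 3032.
Equity: weight = 2260/3032 = 0.7454; cost = 12.7%.
Senior notes: weight = 772/3032 = 0.2546; after-tax cost = 2.6% × (1 − 0%) = 2.6000%.
WACC = 0.7454 × 12.7000% + 0.2546 × 2.6000% = 10.1284%.
Change in WACC = 10.1284% − 11.6815% = -1.5532 pp.

-1.55 pp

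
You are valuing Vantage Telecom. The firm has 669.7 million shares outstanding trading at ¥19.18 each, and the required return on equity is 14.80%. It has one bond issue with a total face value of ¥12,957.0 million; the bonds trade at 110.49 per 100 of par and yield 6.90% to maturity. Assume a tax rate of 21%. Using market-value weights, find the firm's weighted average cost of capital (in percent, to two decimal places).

9.87%

Market value of equity E = 19.18 × 669.7m = 12844.846m. Market value of debt D = 12957m × 110.49/100 = 14316.1893m.
Total capital V = 12844.846 + 14316.1893 = 27161.0353.
Equity: weight = 12844.846/27161.0353 = 0.4729; cost = 14.8%.
Bonds outstanding: weight = 14316.1893/27161.0353 = 0.5271; after-tax cost = 6.9% × (1 − 21%) = 5.4510%.
WACC = 0.4729 × 14.8000% + 0.5271 × 5.4510% = 9.8723%.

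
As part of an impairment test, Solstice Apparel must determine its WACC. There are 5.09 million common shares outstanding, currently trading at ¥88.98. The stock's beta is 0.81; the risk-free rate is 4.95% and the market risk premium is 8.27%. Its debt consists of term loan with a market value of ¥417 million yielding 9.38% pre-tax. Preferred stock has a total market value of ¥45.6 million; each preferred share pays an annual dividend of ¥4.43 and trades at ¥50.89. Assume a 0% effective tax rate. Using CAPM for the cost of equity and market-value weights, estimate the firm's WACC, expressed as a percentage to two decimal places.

Cost of equity via CAPM: Re = 4.95% + 0.81 × 8.27% = 11.6487%.
Cost of preferred: Rp = 4.43 / 50.89 = 8.7051%.
Market value of equity E = 88.98 × 5.09m = 452.9082m.
Total capital V = 452.9082 + 45.6 + 417 = 915.5082.
Equity: weight = 452.9082/915.5082 = 0.4947; cost = 11.6487%.
Preferred: weight = 45.6/915.5082 = 0.0498; cost = 8.7051%.
Term loan: weight = 417/915.5082 = 0.4555; after-tax cost = 9.38% × (1 − 0%) = 9.3800%.
WACC = 0.4947 × 11.6487% + 0.0498 × 8.7051% + 0.4555 × 9.3800% = 10.4687%.

10.47%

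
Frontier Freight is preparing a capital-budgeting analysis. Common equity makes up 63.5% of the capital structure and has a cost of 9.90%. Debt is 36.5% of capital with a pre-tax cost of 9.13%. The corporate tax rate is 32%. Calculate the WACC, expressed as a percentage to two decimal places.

8.55%

After-tax cost of debt = 9.13% × (1 − 32%) = 6.2084%.
WACC = 0.635 × 9.9000% + 0.365 × 6.2084% = 8.5526%.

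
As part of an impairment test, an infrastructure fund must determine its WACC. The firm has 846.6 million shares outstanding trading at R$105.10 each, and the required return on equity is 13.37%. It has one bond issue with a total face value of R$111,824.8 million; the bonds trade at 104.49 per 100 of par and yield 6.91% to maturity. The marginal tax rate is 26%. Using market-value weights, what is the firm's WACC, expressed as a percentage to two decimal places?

Market value of equity E = 105.1 × 846.6m = 88977.66m. Market value of debt D = 111824.8m × 104.49/100 = 116845.73352m.
Total capital V = 88977.66 + 116845.73352 = 205823.39352.
Equity: weight = 88977.66/205823.39352 = 0.4323; cost = 13.37%.
Bonds outstanding: weight = 116845.73352/205823.39352 = 0.5677; after-tax cost = 6.91% × (1 − 26%) = 5.1134%.
WACC = 0.4323 × 13.3700% + 0.5677 × 5.1134% = 8.6827%.

8.68%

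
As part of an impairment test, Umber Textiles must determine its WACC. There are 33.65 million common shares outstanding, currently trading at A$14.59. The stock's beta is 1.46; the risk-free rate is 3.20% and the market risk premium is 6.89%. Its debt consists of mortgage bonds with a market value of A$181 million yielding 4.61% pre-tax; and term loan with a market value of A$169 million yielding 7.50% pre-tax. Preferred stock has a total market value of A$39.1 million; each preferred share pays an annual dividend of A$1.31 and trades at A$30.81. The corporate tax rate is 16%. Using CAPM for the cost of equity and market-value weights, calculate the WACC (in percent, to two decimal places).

Cost of equity via CAPM: Re = 3.2% + 1.46 × 6.89% = 13.2594%.
Cost of preferred: Rp = 1.31 / 30.81 = 4.2519%.
Market value of equity E = 14.59 × 33.65m = 490.9535m.
Total capital V = 490.9535 + 39.1 + 181 + 169 = 880.0535.
Equity: weight = 490.9535/880.0535 = 0.5579; cost = 13.2594%.
Preferred: weight = 39.1/880.0535 = 0.0444; cost = 4.2519%.
Mortgage bonds: weight = 181/880.0535 = 0.2057; after-tax cost = 4.61% × (1 − 16%) = 3.8724%.
Term loan: weight = 169/880.0535 = 0.1920; after-tax cost = 7.5% × (1 − 16%) = 6.3000%.
WACC = 0.5579 × 13.2594% + 0.0444 × 4.2519% + 0.2057 × 3.8724% + 0.1920 × 6.3000% = 9.5921%.

9.59%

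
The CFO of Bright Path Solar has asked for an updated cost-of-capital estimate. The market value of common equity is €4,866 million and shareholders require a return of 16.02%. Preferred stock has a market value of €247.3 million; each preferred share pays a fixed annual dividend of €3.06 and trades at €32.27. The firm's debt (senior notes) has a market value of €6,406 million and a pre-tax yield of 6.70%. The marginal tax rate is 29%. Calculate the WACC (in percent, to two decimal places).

Cost of preferred: Rp = 3.06 / 32.27 = 9.4825%.
Total capital V = 4866 + 247.3 + 6406 = 11519.3.
Equity: weight = 4866/11519.3 = 0.4224; cost = 16.02%.
Preferred: weight = 247.3/11519.3 = 0.0215; cost = 9.4825%.
Senior notes: weight = 6406/11519.3 = 0.5561; after-tax cost = 6.7% × (1 − 29%) = 4.7570%.
WACC = 0.4224 × 16.0200% + 0.0215 × 9.4825% + 0.5561 × 4.7570% = 9.6162%.

9.62%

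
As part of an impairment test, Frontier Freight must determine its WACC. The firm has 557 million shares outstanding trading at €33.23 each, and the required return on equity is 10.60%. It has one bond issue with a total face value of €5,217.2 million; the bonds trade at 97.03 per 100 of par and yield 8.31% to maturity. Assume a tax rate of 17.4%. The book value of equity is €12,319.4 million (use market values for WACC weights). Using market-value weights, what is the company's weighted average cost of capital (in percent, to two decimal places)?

9.80%

Market value of equity E = 33.23 × 557m = 18509.11m. Market value of debt D = 5217.2m × 97.03/100 = 5062.24916m.
Total capital V = 18509.11 + 5062.24916 = 23571.35916.
Equity: weight = 18509.11/23571.35916 = 0.7852; cost = 10.6%.
Bonds outstanding: weight = 5062.24916/23571.35916 = 0.2148; after-tax cost = 8.31% × (1 − 17.4%) = 6.8641%.
WACC = 0.7852 × 10.6000% + 0.2148 × 6.8641% = 9.7977%.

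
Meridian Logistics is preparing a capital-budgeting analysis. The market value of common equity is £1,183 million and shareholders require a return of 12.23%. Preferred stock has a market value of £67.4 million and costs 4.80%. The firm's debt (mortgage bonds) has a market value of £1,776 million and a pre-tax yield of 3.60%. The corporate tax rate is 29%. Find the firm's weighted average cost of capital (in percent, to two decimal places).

Total capital V = 1183 + 67.4 + 1776 = 3026.4.
Equity: weight = 1183/3026.4 = 0.3909; cost = 12.23%.
Preferred: weight = 67.4/3026.4 = 0.0223; cost = 4.8%.
Mortgage bonds: weight = 1776/3026.4 = 0.5868; after-tax cost = 3.6% × (1 − 29%) = 2.5560%.
WACC = 0.3909 × 12.2300% + 0.0223 × 4.8000% + 0.5868 × 2.5560% = 6.3875%.

6.39%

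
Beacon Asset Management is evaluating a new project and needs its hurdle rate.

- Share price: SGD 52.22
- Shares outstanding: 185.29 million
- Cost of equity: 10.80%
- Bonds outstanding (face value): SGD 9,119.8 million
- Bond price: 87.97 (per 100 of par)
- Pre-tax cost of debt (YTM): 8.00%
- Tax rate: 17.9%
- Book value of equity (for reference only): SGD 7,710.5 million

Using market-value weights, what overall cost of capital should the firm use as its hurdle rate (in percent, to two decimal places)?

Market value of equity E = 52.22 × 185.29m = 9675.8438m. Market value of debt D = 9119.8m × 87.97/100 = 8022.68806m.
Total capital V = 9675.8438 + 8022.68806 = 17698.53186.
Equity: weight = 9675.8438/17698.53186 = 0.5467; cost = 10.8%.
Bonds outstanding: weight = 8022.68806/17698.53186 = 0.4533; after-tax cost = 8% × (1 − 17.9%) = 6.5680%.
WACC = 0.5467 × 10.8000% + 0.4533 × 6.5680% = 8.8816%.

8.88%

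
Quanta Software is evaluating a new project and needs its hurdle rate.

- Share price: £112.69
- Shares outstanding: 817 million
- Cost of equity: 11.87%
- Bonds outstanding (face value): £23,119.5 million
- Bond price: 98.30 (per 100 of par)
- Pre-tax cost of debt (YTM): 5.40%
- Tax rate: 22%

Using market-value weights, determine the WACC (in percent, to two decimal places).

Market value of equity E = 112.69 × 817m = 92067.73m. Market value of debt D = 23119.5m × 98.3/100 = 22726.4685m.
Total capital V = 92067.73 + 22726.4685 = 114794.1985.
Equity: weight = 92067.73/114794.1985 = 0.8020; cost = 11.87%.
Bonds outstanding: weight = 22726.4685/114794.1985 = 0.1980; after-tax cost = 5.4% × (1 − 22%) = 4.2120%.
WACC = 0.8020 × 11.8700% + 0.1980 × 4.2120% = 10.3539%.

10.35%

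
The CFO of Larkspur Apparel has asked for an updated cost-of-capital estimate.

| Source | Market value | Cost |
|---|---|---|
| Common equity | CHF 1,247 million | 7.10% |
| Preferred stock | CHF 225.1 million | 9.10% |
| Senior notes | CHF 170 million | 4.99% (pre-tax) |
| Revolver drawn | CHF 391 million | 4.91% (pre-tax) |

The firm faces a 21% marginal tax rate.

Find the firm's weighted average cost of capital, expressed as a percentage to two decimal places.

Total capital V = 1247 + 225.1 + 170 + 391 = 2033.1.
Equity: weight = 1247/2033.1 = 0.6133; cost = 7.1%.
Preferred: weight = 225.1/2033.1 = 0.1107; cost = 9.1%.
Senior notes: weight = 170/2033.1 = 0.0836; after-tax cost = 4.99% × (1 − 21%) = 3.9421%.
Revolver drawn: weight = 391/2033.1 = 0.1923; after-tax cost = 4.91% × (1 − 21%) = 3.8789%.
WACC = 0.6133 × 7.1000% + 0.1107 × 9.1000% + 0.0836 × 3.9421% + 0.1923 × 3.8789% = 6.4379%.

6.44%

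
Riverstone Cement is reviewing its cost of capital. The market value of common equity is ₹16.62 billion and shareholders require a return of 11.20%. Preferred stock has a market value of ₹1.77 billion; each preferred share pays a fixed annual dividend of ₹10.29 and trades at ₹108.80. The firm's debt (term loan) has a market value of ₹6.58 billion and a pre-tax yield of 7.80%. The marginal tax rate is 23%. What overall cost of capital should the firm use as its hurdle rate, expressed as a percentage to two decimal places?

Cost of preferred: Rp = 10.29 / 108.8 = 9.4577%.
Total capital V = 16.62 + 1.77 + 6.58 = 24.97.
Equity: weight = 16.62/24.97 = 0.6656; cost = 11.2%.
Preferred: weight = 1.77/24.97 = 0.0709; cost = 9.4577%.
Term loan: weight = 6.58/24.97 = 0.2635; after-tax cost = 7.8% × (1 − 23%) = 6.0060%.
WACC = 0.6656 × 11.2000% + 0.0709 × 9.4577% + 0.2635 × 6.0060% = 9.7078%.

9.71%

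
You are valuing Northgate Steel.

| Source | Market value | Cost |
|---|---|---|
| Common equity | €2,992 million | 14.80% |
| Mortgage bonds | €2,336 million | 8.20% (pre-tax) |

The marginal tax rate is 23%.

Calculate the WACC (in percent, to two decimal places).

11.08%

Total capital V = 2992 + 2336 = 5328.
Equity: weight = 2992/5328 = 0.5616; cost = 14.8%.
Mortgage bonds: weight = 2336/5328 = 0.4384; after-tax cost = 8.2% × (1 − 23%) = 6.3140%.
WACC = 0.5616 × 14.8000% + 0.4384 × 6.3140% = 11.0794%.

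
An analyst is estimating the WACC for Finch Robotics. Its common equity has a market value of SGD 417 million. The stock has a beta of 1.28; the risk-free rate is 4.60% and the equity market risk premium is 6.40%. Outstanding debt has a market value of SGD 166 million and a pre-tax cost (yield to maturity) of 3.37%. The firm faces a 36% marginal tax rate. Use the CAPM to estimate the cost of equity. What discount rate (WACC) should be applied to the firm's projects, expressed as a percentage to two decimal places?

Cost of equity via CAPM: Re = 4.6% + 1.28 × 6.4% = 12.7920%.
Total capital V = 417 + 166 = 583.
Equity: weight = 417/583 = 0.7153; cost = 12.792%.
Debt: weight = 166/583 = 0.2847; after-tax cost = 3.37% × (1 − 36%) = 2.1568%.
WACC = 0.7153 × 12.7920% + 0.2847 × 2.1568% = 9.7638%.

9.76%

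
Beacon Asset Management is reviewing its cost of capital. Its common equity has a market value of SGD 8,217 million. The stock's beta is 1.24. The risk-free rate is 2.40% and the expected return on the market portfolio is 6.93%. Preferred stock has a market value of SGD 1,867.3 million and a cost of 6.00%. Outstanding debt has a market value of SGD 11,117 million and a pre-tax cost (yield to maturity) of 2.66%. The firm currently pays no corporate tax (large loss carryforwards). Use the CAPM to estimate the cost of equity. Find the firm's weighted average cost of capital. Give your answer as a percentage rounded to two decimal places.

Market risk premium = 6.93% − 2.4% = 4.53%.
Cost of equity via CAPM: Re = 2.4% + 1.24 × 4.53% = 8.0172%.
Total capital V = 8217 + 1867.3 + 11117 = 21201.3.
Equity: weight = 8217/21201.3 = 0.3876; cost = 8.0172%.
Preferred: weight = 1867.3/21201.3 = 0.0881; cost = 6%.
Debt: weight = 11117/21201.3 = 0.5244; after-tax cost = 2.66% × (1 − 0%) = 2.6600%.
WACC = 0.3876 × 8.0172% + 0.0881 × 6.0000% + 0.5244 × 2.6600% = 5.0305%.

5.03%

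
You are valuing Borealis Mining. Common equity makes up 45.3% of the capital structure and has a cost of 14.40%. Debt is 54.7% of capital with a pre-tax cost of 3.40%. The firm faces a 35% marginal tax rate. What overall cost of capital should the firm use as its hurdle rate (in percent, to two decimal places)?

After-tax cost of debt = 3.4% × (1 − 35%) = 2.2100%.
WACC = 0.453 × 14.4000% + 0.547 × 2.2100% = 7.7321%.

7.73%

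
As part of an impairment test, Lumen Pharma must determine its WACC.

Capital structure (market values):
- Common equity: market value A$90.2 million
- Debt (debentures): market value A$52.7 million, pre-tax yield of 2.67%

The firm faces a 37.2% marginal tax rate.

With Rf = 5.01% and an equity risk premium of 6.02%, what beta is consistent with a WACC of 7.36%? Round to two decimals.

Total capital V = 90.2 + 52.7 = 142.9.
Equity weight = 90.2/142.9 = 0.6312.
Debentures weight = 52.7/142.9 = 0.3688.
Debt contribution = 0.3688 × 2.67% × (1 − 37.2%) = 0.6184%.
Required equity contribution = 7.36% − 0.6184% = 6.7416%  ⇒  Re = 10.6805%.
CAPM: 10.6805% = 5.01% + β × 6.02%  ⇒  β = 0.9419.

0.94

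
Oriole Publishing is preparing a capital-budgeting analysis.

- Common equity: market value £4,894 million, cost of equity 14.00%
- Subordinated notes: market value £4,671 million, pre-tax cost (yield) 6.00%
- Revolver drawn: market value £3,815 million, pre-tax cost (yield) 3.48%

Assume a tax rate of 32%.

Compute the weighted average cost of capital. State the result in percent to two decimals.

Total capital V = 4894 + 4671 + 3815 = 13380.
Equity: weight = 4894/13380 = 0.3658; cost = 14%.
Subordinated notes: weight = 4671/13380 = 0.3491; after-tax cost = 6% × (1 − 32%) = 4.0800%.
Revolver drawn: weight = 3815/13380 = 0.2851; after-tax cost = 3.48% × (1 − 32%) = 2.3664%.
WACC = 0.3658 × 14.0000% + 0.3491 × 4.0800% + 0.2851 × 2.3664% = 7.2198%.

7.22%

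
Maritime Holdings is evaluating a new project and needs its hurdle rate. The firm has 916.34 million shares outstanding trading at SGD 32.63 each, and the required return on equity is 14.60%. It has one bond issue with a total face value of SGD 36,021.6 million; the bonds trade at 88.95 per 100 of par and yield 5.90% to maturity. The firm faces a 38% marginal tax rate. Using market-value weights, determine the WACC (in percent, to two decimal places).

Market value of equity E = 32.63 × 916.34m = 29900.1742m. Market value of debt D = 36021.6m × 88.95/100 = 32041.2132m.
Total capital V = 29900.1742 + 32041.2132 = 61941.3874.
Equity: weight = 29900.1742/61941.3874 = 0.4827; cost = 14.6%.
Bonds outstanding: weight = 32041.2132/61941.3874 = 0.5173; after-tax cost = 5.9% × (1 − 38%) = 3.6580%.
WACC = 0.4827 × 14.6000% + 0.5173 × 3.6580% = 8.9399%.

8.94%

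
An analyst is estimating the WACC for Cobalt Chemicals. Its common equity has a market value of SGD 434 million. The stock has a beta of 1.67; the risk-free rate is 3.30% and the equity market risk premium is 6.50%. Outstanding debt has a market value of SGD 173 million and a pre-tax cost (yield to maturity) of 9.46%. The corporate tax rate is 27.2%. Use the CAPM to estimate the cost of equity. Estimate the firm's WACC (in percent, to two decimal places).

12.08%

Cost of equity via CAPM: Re = 3.3% + 1.67 × 6.5% = 14.1550%.
Total capital V = 434 + 173 = 607.
Equity: weight = 434/607 = 0.7150; cost = 14.155%.
Debt: weight = 173/607 = 0.2850; after-tax cost = 9.46% × (1 − 27.2%) = 6.8869%.
WACC = 0.7150 × 14.1550% + 0.2850 × 6.8869% = 12.0835%.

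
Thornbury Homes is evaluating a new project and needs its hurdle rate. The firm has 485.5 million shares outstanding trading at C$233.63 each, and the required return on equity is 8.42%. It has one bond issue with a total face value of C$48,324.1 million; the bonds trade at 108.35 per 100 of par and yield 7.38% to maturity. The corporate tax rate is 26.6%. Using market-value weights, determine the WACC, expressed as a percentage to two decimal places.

Market value of equity E = 233.63 × 485.5m = 113427.365m. Market value of debt D = 48324.1m × 108.35/100 = 52359.16235m.
Total capital V = 113427.365 + 52359.16235 = 165786.52735.
Equity: weight = 113427.365/165786.52735 = 0.6842; cost = 8.42%.
Bonds outstanding: weight = 52359.16235/165786.52735 = 0.3158; after-tax cost = 7.38% × (1 − 26.6%) = 5.4169%.
WACC = 0.6842 × 8.4200% + 0.3158 × 5.4169% = 7.4716%.

7.47%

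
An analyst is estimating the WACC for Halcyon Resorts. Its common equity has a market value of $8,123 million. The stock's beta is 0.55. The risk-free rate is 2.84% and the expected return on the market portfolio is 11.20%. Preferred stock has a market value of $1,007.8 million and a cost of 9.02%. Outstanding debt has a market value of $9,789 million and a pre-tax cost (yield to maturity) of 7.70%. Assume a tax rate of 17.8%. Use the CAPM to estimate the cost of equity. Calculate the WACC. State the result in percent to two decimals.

6.95%

Market risk premium = 11.2% − 2.84% = 8.36%.
Cost of equity via CAPM: Re = 2.84% + 0.55 × 8.36% = 7.4380%.
Total capital V = 8123 + 1007.8 + 9789 = 18919.8.
Equity: weight = 8123/18919.8 = 0.4293; cost = 7.438%.
Preferred: weight = 1007.8/18919.8 = 0.0533; cost = 9.02%.
Debt: weight = 9789/18919.8 = 0.5174; after-tax cost = 7.7% × (1 − 17.8%) = 6.3294%.
WACC = 0.4293 × 7.4380% + 0.0533 × 9.0200% + 0.5174 × 6.3294% = 6.9487%.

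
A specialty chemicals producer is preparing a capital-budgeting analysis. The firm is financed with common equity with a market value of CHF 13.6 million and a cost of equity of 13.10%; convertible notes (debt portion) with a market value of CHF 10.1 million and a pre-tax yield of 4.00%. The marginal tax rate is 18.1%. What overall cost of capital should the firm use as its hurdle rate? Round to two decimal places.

Total capital V = 13.6 + 10.1 = 23.7.
Equity: weight = 13.6/23.7 = 0.5738; cost = 13.1%.
Convertible notes (debt portion): weight = 10.1/23.7 = 0.4262; after-tax cost = 4% × (1 − 18.1%) = 3.2760%.
WACC = 0.5738 × 13.1000% + 0.4262 × 3.2760% = 8.9134%.

8.91%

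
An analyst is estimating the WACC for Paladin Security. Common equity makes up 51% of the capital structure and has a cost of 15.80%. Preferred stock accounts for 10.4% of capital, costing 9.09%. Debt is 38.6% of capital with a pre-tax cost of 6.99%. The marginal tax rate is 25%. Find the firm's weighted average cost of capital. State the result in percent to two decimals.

After-tax cost of debt = 6.99% × (1 − 25%) = 5.2425%.
WACC = 0.510 × 15.8000% + 0.104 × 9.0900% + 0.386 × 5.2425% = 11.0270%.

11.03%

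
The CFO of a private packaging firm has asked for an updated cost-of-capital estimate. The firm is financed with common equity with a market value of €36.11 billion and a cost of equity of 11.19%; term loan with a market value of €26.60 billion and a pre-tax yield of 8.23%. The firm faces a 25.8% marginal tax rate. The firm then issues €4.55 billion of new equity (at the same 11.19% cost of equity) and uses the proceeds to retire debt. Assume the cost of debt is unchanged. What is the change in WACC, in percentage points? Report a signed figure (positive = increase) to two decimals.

Current WACC:
Total capital V = 36.11 + 26.6 = 62.71.
Equity: weight = 36.11/62.71 = 0.5758; cost = 11.19%.
Term loan: weight = 26.6/62.71 = 0.4242; after-tax cost = 8.23% × (1 − 25.8%) = 6.1067%.
WACC = 0.5758 × 11.1900% + 0.4242 × 6.1067% = 9.0338%.
After the change:
Total capital V = 40.66 + 22.05 = 62.71.
Equity: weight = 40.66/62.71 = 0.6484; cost = 11.19%.
Term loan: weight = 22.05/62.71 = 0.3516; after-tax cost = 8.23% × (1 − 25.8%) = 6.1067%.
WACC = 0.6484 × 11.1900% + 0.3516 × 6.1067% = 9.4026%.
Change in WACC = 9.4026% − 9.0338% = 0.3688 pp.

+0.37 pp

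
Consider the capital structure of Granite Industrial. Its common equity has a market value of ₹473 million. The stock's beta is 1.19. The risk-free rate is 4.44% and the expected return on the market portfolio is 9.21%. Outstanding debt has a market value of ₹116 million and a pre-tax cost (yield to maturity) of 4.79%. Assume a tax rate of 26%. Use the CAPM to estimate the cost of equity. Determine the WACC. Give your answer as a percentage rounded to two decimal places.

8.82%

Market risk premium = 9.21% − 4.44% = 4.77%.
Cost of equity via CAPM: Re = 4.44% + 1.19 × 4.77% = 10.1163%.
Total capital V = 473 + 116 = 589.
Equity: weight = 473/589 = 0.8031; cost = 10.1163%.
Debt: weight = 116/589 = 0.1969; after-tax cost = 4.79% × (1 − 26%) = 3.5446%.
WACC = 0.8031 × 10.1163% + 0.1969 × 3.5446% = 8.8220%.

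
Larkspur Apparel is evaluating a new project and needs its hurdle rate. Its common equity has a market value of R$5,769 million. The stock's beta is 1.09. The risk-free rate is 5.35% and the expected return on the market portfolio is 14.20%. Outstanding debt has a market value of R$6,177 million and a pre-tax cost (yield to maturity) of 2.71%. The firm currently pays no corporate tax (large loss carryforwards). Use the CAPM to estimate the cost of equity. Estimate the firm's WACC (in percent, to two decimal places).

8.64%

Market risk premium = 14.2% − 5.35% = 8.85%.
Cost of equity via CAPM: Re = 5.35% + 1.09 × 8.85% = 14.9965%.
Total capital V = 5769 + 6177 = 11946.
Equity: weight = 5769/11946 = 0.4829; cost = 14.9965%.
Debt: weight = 6177/11946 = 0.5171; after-tax cost = 2.71% × (1 − 0%) = 2.7100%.
WACC = 0.4829 × 14.9965% + 0.5171 × 2.7100% = 8.6434%.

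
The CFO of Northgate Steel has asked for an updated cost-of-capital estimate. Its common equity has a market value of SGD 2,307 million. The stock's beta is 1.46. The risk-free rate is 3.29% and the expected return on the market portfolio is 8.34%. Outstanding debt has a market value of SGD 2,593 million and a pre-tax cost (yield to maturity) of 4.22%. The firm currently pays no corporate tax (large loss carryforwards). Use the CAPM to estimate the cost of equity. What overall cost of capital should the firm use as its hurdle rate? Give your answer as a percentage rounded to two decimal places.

7.25%

Market risk premium = 8.34% − 3.29% = 5.05%.
Cost of equity via CAPM: Re = 3.29% + 1.46 × 5.05% = 10.6630%.
Total capital V = 2307 + 2593 = 4900.
Equity: weight = 2307/4900 = 0.4708; cost = 10.663%.
Debt: weight = 2593/4900 = 0.5292; after-tax cost = 4.22% × (1 − 0%) = 4.2200%.
WACC = 0.4708 × 10.6630% + 0.5292 × 4.2200% = 7.2535%.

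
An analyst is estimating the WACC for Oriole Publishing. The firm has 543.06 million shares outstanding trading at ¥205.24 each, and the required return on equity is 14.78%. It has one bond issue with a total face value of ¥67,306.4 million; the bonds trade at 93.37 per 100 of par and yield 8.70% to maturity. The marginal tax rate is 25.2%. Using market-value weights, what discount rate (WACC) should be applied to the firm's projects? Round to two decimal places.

11.80%

Market value of equity E = 205.24 × 543.06m = 111457.6344m. Market value of debt D = 67306.4m × 93.37/100 = 62843.98568m.
Total capital V = 111457.6344 + 62843.98568 = 174301.62008.
Equity: weight = 111457.6344/174301.62008 = 0.6395; cost = 14.78%.
Bonds outstanding: weight = 62843.98568/174301.62008 = 0.3605; after-tax cost = 8.7% × (1 − 25.2%) = 6.5076%.
WACC = 0.6395 × 14.7800% + 0.3605 × 6.5076% = 11.7974%.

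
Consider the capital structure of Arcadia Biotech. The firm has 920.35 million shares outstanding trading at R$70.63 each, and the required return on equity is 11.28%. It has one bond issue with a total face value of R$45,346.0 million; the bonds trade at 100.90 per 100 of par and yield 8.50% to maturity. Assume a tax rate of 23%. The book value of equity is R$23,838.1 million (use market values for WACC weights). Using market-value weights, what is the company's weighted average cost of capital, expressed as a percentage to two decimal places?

Market value of equity E = 70.63 × 920.35m = 65004.3205m. Market value of debt D = 45346m × 100.9/100 = 45754.114m.
Total capital V = 65004.3205 + 45754.114 = 110758.4345.
Equity: weight = 65004.3205/110758.4345 = 0.5869; cost = 11.28%.
Bonds outstanding: weight = 45754.114/110758.4345 = 0.4131; after-tax cost = 8.5% × (1 − 23%) = 6.5450%.
WACC = 0.5869 × 11.2800% + 0.4131 × 6.5450% = 9.3240%.

9.32%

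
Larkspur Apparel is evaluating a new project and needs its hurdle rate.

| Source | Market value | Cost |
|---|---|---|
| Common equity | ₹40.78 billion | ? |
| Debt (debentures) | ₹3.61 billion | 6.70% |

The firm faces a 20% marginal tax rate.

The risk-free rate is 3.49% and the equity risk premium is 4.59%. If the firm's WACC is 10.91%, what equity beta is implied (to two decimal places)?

Total capital V = 40.78 + 3.61 = 44.39.
Equity weight = 40.78/44.39 = 0.9187.
Debentures weight = 3.61/44.39 = 0.0813.
Debt contribution = 0.0813 × 6.7% × (1 − 20%) = 0.4359%.
Required equity contribution = 10.91% − 0.4359% = 10.4741%  ⇒  Re = 11.4013%.
CAPM: 11.4013% = 3.49% + β × 4.59%  ⇒  β = 1.7236.

1.72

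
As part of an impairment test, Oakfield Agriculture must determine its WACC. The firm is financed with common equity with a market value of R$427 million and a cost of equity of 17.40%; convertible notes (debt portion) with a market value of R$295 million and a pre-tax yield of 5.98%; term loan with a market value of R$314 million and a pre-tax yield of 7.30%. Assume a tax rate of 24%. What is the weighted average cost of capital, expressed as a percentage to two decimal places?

10.15%

Total capital V = 427 + 295 + 314 = 1036.
Equity: weight = 427/1036 = 0.4122; cost = 17.4%.
Convertible notes (debt portion): weight = 295/1036 = 0.2847; after-tax cost = 5.98% × (1 − 24%) = 4.5448%.
Term loan: weight = 314/1036 = 0.3031; after-tax cost = 7.3% × (1 − 24%) = 5.5480%.
WACC = 0.4122 × 17.4000% + 0.2847 × 4.5448% + 0.3031 × 5.5480% = 10.1473%.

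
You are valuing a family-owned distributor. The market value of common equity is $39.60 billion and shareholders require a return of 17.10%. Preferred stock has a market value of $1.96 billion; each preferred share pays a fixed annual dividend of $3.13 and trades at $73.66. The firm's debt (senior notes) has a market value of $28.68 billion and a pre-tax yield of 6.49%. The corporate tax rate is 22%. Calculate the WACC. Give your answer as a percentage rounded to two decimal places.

11.83%

Cost of preferred: Rp = 3.13 / 73.66 = 4.2493%.
Total capital V = 39.6 + 1.96 + 28.68 = 70.24.
Equity: weight = 39.6/70.24 = 0.5638; cost = 17.1%.
Preferred: weight = 1.96/70.24 = 0.0279; cost = 4.2493%.
Senior notes: weight = 28.68/70.24 = 0.4083; after-tax cost = 6.49% × (1 − 22%) = 5.0622%.
WACC = 0.5638 × 17.1000% + 0.0279 × 4.2493% + 0.4083 × 5.0622% = 11.8262%.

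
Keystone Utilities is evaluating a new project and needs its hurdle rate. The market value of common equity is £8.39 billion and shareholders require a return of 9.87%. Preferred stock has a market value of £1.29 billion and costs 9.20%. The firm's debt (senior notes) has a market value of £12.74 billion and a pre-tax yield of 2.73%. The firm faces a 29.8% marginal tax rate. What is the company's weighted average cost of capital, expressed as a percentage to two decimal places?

Total capital V = 8.39 + 1.29 + 12.74 = 22.42.
Equity: weight = 8.39/22.42 = 0.3742; cost = 9.87%.
Preferred: weight = 1.29/22.42 = 0.0575; cost = 9.2%.
Senior notes: weight = 12.74/22.42 = 0.5682; after-tax cost = 2.73% × (1 − 29.8%) = 1.9165%.
WACC = 0.3742 × 9.8700% + 0.0575 × 9.2000% + 0.5682 × 1.9165% = 5.3119%.

5.31%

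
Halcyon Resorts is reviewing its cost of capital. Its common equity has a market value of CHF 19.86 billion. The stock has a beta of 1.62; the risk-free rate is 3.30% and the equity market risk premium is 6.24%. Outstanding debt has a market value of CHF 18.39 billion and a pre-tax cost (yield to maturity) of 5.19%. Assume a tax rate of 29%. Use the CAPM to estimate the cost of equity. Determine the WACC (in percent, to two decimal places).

Cost of equity via CAPM: Re = 3.3% + 1.62 × 6.24% = 13.4088%.
Total capital V = 19.86 + 18.39 = 38.25.
Equity: weight = 19.86/38.25 = 0.5192; cost = 13.4088%.
Debt: weight = 18.39/38.25 = 0.4808; after-tax cost = 5.19% × (1 − 29%) = 3.6849%.
WACC = 0.5192 × 13.4088% + 0.4808 × 3.6849% = 8.7337%.

8.73%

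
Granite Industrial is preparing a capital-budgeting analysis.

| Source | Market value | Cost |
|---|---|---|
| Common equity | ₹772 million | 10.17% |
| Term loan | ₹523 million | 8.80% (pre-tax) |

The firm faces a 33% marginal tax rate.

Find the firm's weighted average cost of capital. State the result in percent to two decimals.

8.44%

Total capital V = 772 + 523 = 1295.
Equity: weight = 772/1295 = 0.5961; cost = 10.17%.
Term loan: weight = 523/1295 = 0.4039; after-tax cost = 8.8% × (1 − 33%) = 5.8960%.
WACC = 0.5961 × 10.1700% + 0.4039 × 5.8960% = 8.4439%.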